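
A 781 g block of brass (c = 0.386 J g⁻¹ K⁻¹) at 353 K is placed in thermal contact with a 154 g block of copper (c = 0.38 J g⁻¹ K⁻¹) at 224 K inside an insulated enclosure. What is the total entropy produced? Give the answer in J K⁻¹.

Energy balance: T_f = (m₁c₁T₁ + m₂c₂T₂)/(m₁c₁ + m₂c₂) = 332.03 K.
ΔS₁ = m₁c₁ ln(T_f/T₁) = 301.466 × ln(332.03/353) = -18.46 J/K.
ΔS₂ = m₂c₂ ln(T_f/T₂) = 58.52 × ln(332.03/224) = 23.03 J/K.
ΔS_total = -18.46 + 23.03 = 4.57 J/K.

ΔS_total = 4.57 J/K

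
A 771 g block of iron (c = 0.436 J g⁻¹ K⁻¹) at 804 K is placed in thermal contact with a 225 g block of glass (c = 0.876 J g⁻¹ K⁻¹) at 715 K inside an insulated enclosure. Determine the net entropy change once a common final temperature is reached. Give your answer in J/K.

Energy balance: T_f = (m₁c₁T₁ + m₂c₂T₂)/(m₁c₁ + m₂c₂) = 771.1 K.
ΔS₁ = m₁c₁ ln(T_f/T₁) = 336.156 × ln(771.1/804) = -14.043 J/K.
ΔS₂ = m₂c₂ ln(T_f/T₂) = 197.1 × ln(771.1/715) = 14.889 J/K.
ΔS_total = -14.043 + 14.889 = 0.846 J/K.

ΔS_total = 0.846 J/K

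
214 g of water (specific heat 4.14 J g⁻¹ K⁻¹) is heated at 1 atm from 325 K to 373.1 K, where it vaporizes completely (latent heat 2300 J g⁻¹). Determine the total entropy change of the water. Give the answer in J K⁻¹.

ΔS = 1440 J/K

Warming step: ΔS₁ = m c ln(T_tr/T_i) = 214 × 4.14 × ln(373.1/325) = 122.3 J/K.
Phase change: ΔS₂ = +mL/T_tr = 214 × 2300 / 373.1 = 1319 J/K.
ΔS_total = (122.3) + (1319) = 1440 J/K.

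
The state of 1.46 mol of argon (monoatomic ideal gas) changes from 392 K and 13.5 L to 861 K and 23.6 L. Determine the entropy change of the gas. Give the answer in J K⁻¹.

ΔS = 21.1 J/K

Entropy is a state function: ΔS = nC_V ln(T₂/T₁) + nR ln(V₂/V₁), with C_V = 3R/2 = 12.47 J mol⁻¹ K⁻¹ for a monoatomic ideal gas.
ΔS = 1.46 × [12.47 × ln(861/392) + 8.314 × ln(23.6/13.5)] = 21.1 J/K.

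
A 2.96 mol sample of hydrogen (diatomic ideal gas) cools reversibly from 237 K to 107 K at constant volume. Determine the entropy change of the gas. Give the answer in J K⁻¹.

ΔS = -48.9 J/K

At constant volume, ΔS = nC_V ln(T₂/T₁) with C_V = 5R/2 = 20.79 J mol⁻¹ K⁻¹.
ΔS = 2.96 × 20.79 × ln(107/237) = -48.9 J/K.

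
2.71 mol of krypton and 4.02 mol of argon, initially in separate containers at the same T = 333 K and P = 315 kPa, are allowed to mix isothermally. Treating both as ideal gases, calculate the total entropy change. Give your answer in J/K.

Mole fractions: x_A = 2.71/6.73 = 0.403, x_B = 0.597.
ΔS_mix = −R(n_A ln x_A + n_B ln x_B) = −8.314 × (2.71 ln 0.403 + 4.02 ln 0.597) = 37.7 J/K.

ΔS_mix = 37.7 J/K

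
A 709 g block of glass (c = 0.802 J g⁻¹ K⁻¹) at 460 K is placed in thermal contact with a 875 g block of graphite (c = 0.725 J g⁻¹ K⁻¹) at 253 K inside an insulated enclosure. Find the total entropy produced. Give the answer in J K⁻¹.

ΔS_total = 53.4 J/K

Energy balance: T_f = (m₁c₁T₁ + m₂c₂T₂)/(m₁c₁ + m₂c₂) = 350.84 K.
ΔS₁ = m₁c₁ ln(T_f/T₁) = 568.618 × ln(350.84/460) = -154 J/K.
ΔS₂ = m₂c₂ ln(T_f/T₂) = 634.375 × ln(350.84/253) = 207.4 J/K.
ΔS_total = -154 + 207.4 = 53.4 J/K.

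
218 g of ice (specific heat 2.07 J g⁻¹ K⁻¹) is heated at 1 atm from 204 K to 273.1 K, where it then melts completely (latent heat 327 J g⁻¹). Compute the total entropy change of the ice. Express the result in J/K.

Warming step: ΔS₁ = m c ln(T_tr/T_i) = 218 × 2.07 × ln(273.1/204) = 131.6 J/K.
Phase change: ΔS₂ = +mL/T_tr = 218 × 327 / 273.1 = 261 J/K.
ΔS_total = (131.6) + (261) = 393 J/K.

ΔS = 393 J/K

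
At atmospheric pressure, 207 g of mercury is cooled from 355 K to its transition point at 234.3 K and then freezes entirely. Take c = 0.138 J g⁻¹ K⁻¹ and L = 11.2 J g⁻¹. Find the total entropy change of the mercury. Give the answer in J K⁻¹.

Cooling step: ΔS₁ = m c ln(T_tr/T_i) = 207 × 0.138 × ln(234.3/355) = -11.87 J/K.
Phase change: ΔS₂ = −mL/T_tr = −207 × 11.2 / 234.3 = -9.895 J/K.
ΔS_total = (-11.87) + (-9.895) = -21.8 J/K.

ΔS = -21.8 J/K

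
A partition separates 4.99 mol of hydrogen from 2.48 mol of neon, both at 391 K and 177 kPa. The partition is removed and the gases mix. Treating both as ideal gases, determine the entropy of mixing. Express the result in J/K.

Mole fractions: x_A = 4.99/7.47 = 0.668, x_B = 0.332.
ΔS_mix = −R(n_A ln x_A + n_B ln x_B) = −8.314 × (4.99 ln 0.668 + 2.48 ln 0.332) = 39.5 J/K.

ΔS_mix = 39.5 J/K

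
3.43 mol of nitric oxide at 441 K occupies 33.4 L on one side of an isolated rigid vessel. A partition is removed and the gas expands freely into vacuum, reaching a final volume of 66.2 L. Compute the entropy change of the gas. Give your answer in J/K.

For an ideal gas in free expansion Q = 0 and W = 0, so T is unchanged.
Entropy is a state function; using a reversible isothermal path, ΔS_gas = nR ln(V₂/V₁) = 3.43 × 8.314 × ln(66.2/33.4) = 19.5 J/K.

ΔS_gas = 19.5 J/K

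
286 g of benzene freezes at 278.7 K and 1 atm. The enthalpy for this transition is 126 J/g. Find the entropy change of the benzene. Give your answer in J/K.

ΔS = -129 J/K

Heat released by the substance: Q = −mL = −286 × 126 = −36036 J.
At constant T, ΔS = Q_rev/T = −36036 / 278.7 = -129 J/K.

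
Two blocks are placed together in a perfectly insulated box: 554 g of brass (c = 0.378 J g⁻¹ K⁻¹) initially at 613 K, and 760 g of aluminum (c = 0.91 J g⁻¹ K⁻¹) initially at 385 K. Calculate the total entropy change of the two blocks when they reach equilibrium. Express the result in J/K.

ΔS_total = 18.8 J/K

Energy balance: T_f = (m₁c₁T₁ + m₂c₂T₂)/(m₁c₁ + m₂c₂) = 437.99 K.
ΔS₁ = m₁c₁ ln(T_f/T₁) = 209.412 × ln(437.99/613) = -70.4 J/K.
ΔS₂ = m₂c₂ ln(T_f/T₂) = 691.6 × ln(437.99/385) = 89.19 J/K.
ΔS_total = -70.4 + 89.19 = 18.8 J/K.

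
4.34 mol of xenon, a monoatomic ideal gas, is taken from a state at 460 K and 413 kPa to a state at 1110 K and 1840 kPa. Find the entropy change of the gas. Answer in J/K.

ΔS = nC_p ln(T₂/T₁) − nR ln(P₂/P₁), with C_p = 5R/2 = 20.79 J mol⁻¹ K⁻¹ for a monoatomic ideal gas.
ΔS = 4.34 × [20.79 × ln(1110/460) − 8.314 × ln(1840/413)] = 25.6 J/K.

ΔS = 25.6 J/K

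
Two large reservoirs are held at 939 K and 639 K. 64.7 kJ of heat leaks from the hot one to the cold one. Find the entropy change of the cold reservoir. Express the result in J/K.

The cold reservoir gains heat Q, so ΔS_cold = +Q/T_C = 64700/639 = 101 J/K.

ΔS_cold = 101 J/K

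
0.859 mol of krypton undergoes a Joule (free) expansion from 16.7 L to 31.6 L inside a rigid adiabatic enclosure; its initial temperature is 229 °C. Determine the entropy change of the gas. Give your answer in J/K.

For an ideal gas in free expansion Q = 0 and W = 0, so T is unchanged.
Entropy is a state function; using a reversible isothermal path, ΔS_gas = nR ln(V₂/V₁) = 0.859 × 8.314 × ln(31.6/16.7) = 4.55 J/K.

ΔS_gas = 4.55 J/K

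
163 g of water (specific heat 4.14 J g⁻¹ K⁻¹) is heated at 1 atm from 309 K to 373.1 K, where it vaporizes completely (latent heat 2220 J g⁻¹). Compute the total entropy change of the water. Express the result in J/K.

Warming step: ΔS₁ = m c ln(T_tr/T_i) = 163 × 4.14 × ln(373.1/309) = 127.2 J/K.
Phase change: ΔS₂ = +mL/T_tr = 163 × 2220 / 373.1 = 969.9 J/K.
ΔS_total = (127.2) + (969.9) = 1100 J/K.

ΔS = 1100 J/K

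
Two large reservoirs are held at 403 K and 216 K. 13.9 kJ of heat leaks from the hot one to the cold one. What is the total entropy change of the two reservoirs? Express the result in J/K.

ΔS_hot = −Q/T_H = −13900/403 = -34.49 J/K and ΔS_cold = +Q/T_C = 13900/216 = 64.35 J/K.
ΔS_total = -34.49 + 64.35 = 29.9 J/K, positive as the second law requires.

ΔS_total = 29.9 J/K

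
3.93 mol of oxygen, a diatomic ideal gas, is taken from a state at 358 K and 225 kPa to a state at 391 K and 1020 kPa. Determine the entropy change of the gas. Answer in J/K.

ΔS = -39.3 J/K

ΔS = nC_p ln(T₂/T₁) − nR ln(P₂/P₁), with C_p = 7R/2 = 29.1 J mol⁻¹ K⁻¹ for a diatomic ideal gas.
ΔS = 3.93 × [29.1 × ln(391/358) − 8.314 × ln(1020/225)] = -39.3 J/K.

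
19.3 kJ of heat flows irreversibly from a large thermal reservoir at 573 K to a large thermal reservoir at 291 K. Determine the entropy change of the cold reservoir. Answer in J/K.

ΔS_cold = 66.3 J/K

The cold reservoir gains heat Q, so ΔS_cold = +Q/T_C = 19300/291 = 66.3 J/K.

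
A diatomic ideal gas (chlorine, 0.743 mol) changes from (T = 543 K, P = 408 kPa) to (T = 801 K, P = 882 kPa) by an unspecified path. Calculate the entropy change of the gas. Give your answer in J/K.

ΔS = 3.64 J/K

ΔS = nC_p ln(T₂/T₁) − nR ln(P₂/P₁), with C_p = 7R/2 = 29.1 J mol⁻¹ K⁻¹ for a diatomic ideal gas.
ΔS = 0.743 × [29.1 × ln(801/543) − 8.314 × ln(882/408)] = 3.64 J/K.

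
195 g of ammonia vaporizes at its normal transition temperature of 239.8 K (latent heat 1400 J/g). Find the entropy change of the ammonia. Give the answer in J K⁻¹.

Heat absorbed by the substance: Q = mL = 195 × 1400 = 273000 J.
At constant T, ΔS = Q_rev/T = 273000 / 239.8 = 1140 J/K.

ΔS = 1140 J/K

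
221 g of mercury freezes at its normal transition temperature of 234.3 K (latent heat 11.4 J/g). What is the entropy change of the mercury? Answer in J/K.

ΔS = -10.8 J/K

Heat released by the substance: Q = −mL = −221 × 11.4 = −2519.4 J.
At constant T, ΔS = Q_rev/T = −2519.4 / 234.3 = -10.8 J/K.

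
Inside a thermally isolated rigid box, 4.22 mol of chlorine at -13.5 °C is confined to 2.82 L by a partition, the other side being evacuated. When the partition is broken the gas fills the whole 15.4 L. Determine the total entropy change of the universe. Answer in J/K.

ΔS_universe = 59.6 J/K

For an ideal gas in free expansion Q = 0 and W = 0, so T is unchanged.
Entropy is a state function; using a reversible isothermal path, ΔS_gas = nR ln(V₂/V₁) = 4.22 × 8.314 × ln(15.4/2.82) = 59.6 J/K.
The insulated surroundings exchange no heat, so ΔS_surr = 0 and ΔS_universe = ΔS_gas.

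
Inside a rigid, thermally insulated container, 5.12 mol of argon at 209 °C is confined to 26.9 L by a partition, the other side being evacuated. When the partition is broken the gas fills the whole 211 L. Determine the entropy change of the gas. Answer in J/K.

ΔS_gas = 87.7 J/K

No heat is exchanged and no work is done, so the ideal-gas temperature stays constant.
Entropy is a state function; using a reversible isothermal path, ΔS_gas = nR ln(V₂/V₁) = 5.12 × 8.314 × ln(211/26.9) = 87.7 J/K.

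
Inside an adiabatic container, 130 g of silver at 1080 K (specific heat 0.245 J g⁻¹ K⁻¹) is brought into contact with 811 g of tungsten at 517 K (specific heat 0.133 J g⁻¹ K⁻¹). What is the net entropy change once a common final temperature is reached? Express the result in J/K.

Energy balance: T_f = (m₁c₁T₁ + m₂c₂T₂)/(m₁c₁ + m₂c₂) = 645.35 K.
ΔS₁ = m₁c₁ ln(T_f/T₁) = 31.85 × ln(645.35/1080) = -16.4 J/K.
ΔS₂ = m₂c₂ ln(T_f/T₂) = 107.863 × ln(645.35/517) = 23.92 J/K.
ΔS_total = -16.4 + 23.92 = 7.52 J/K.

ΔS_total = 7.52 J/K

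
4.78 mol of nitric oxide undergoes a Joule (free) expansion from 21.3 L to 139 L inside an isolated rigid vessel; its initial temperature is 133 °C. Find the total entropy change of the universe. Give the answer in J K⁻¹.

For an ideal gas in free expansion Q = 0 and W = 0, so T is unchanged.
Entropy is a state function; using a reversible isothermal path, ΔS_gas = nR ln(V₂/V₁) = 4.78 × 8.314 × ln(139/21.3) = 74.5 J/K.
The insulated surroundings exchange no heat, so ΔS_surr = 0 and ΔS_universe = ΔS_gas.

ΔS_universe = 74.5 J/K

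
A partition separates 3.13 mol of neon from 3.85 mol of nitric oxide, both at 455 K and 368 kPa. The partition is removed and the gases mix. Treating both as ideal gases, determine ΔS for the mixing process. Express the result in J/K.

Mole fractions: x_A = 3.13/6.98 = 0.448, x_B = 0.552.
ΔS_mix = −R(n_A ln x_A + n_B ln x_B) = −8.314 × (3.13 ln 0.448 + 3.85 ln 0.552) = 39.9 J/K.

ΔS_mix = 39.9 J/K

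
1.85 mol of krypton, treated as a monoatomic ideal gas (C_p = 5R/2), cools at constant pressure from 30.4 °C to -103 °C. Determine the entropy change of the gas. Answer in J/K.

In kelvin: T₁ = 303.55 K, T₂ = 170.15 K. At constant pressure, ΔS = nC_p ln(T₂/T₁) with C_p = 5R/2 = 20.79 J mol⁻¹ K⁻¹.
ΔS = 1.85 × 20.79 × ln(170.15/303.55) = -22.3 J/K.

ΔS = -22.3 J/K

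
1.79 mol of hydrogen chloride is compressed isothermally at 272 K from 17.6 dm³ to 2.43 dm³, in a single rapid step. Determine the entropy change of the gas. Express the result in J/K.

ΔS_gas = -29.5 J/K

Entropy is a state function, so ΔS_gas depends only on the end states.
For an isothermal ideal gas ΔS_gas = nR ln(V₂/V₁) = 1.79 × 8.314 × ln(2.43/17.6) = -29.5 J/K.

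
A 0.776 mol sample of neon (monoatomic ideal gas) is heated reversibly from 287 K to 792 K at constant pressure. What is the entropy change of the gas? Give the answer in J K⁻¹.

ΔS = 16.4 J/K

At constant pressure, ΔS = nC_p ln(T₂/T₁) with C_p = 5R/2 = 20.79 J mol⁻¹ K⁻¹.
ΔS = 0.776 × 20.79 × ln(792/287) = 16.4 J/K.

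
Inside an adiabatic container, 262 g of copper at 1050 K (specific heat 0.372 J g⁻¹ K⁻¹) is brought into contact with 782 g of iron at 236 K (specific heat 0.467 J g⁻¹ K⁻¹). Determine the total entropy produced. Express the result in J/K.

Energy balance: T_f = (m₁c₁T₁ + m₂c₂T₂)/(m₁c₁ + m₂c₂) = 407.48 K.
ΔS₁ = m₁c₁ ln(T_f/T₁) = 97.464 × ln(407.48/1050) = -92.26 J/K.
ΔS₂ = m₂c₂ ln(T_f/T₂) = 365.194 × ln(407.48/236) = 199.5 J/K.
ΔS_total = -92.26 + 199.5 = 107 J/K.

ΔS_total = 107 J/K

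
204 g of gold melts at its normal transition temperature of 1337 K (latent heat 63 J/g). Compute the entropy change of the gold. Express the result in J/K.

Heat absorbed by the substance: Q = mL = 204 × 63 = 12852 J.
At constant T, ΔS = Q_rev/T = 12852 / 1337 = 9.61 J/K.

ΔS = 9.61 J/K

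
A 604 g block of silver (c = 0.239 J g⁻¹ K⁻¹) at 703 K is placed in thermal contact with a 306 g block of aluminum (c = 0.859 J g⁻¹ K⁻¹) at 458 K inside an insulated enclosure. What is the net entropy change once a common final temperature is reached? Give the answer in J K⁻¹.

Energy balance: T_f = (m₁c₁T₁ + m₂c₂T₂)/(m₁c₁ + m₂c₂) = 544.85 K.
ΔS₁ = m₁c₁ ln(T_f/T₁) = 144.356 × ln(544.85/703) = -36.788 J/K.
ΔS₂ = m₂c₂ ln(T_f/T₂) = 262.854 × ln(544.85/458) = 45.644 J/K.
ΔS_total = -36.788 + 45.644 = 8.86 J/K.

ΔS_total = 8.86 J/K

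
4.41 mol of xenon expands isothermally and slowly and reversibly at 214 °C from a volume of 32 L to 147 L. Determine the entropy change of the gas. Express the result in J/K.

ΔS_gas = 55.9 J/K

For an isothermal ideal gas ΔS_gas = nR ln(V₂/V₁) = 4.41 × 8.314 × ln(147/32) = 55.9 J/K.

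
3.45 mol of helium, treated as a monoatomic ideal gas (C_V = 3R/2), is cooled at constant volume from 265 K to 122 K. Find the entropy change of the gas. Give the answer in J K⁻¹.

ΔS = -33.4 J/K

At constant volume, ΔS = nC_V ln(T₂/T₁) with C_V = 3R/2 = 12.47 J mol⁻¹ K⁻¹.
ΔS = 3.45 × 12.47 × ln(122/265) = -33.4 J/K.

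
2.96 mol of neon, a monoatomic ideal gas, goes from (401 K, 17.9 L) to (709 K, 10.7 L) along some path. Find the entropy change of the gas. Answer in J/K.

ΔS = 8.37 J/K

Entropy is a state function: ΔS = nC_V ln(T₂/T₁) + nR ln(V₂/V₁), with C_V = 3R/2 = 12.47 J mol⁻¹ K⁻¹ for a monoatomic ideal gas.
ΔS = 2.96 × [12.47 × ln(709/401) + 8.314 × ln(10.7/17.9)] = 8.37 J/K.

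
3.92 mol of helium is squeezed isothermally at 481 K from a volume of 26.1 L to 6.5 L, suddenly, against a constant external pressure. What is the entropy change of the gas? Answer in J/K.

ΔS_gas = -45.3 J/K

Entropy is a state function, so ΔS_gas depends only on the end states.
For an isothermal ideal gas ΔS_gas = nR ln(V₂/V₁) = 3.92 × 8.314 × ln(6.5/26.1) = -45.3 J/K.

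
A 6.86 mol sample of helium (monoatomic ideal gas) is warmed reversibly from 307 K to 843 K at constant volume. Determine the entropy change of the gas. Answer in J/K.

At constant volume, ΔS = nC_V ln(T₂/T₁) with C_V = 3R/2 = 12.47 J mol⁻¹ K⁻¹.
ΔS = 6.86 × 12.47 × ln(843/307) = 86.4 J/K.

ΔS = 86.4 J/K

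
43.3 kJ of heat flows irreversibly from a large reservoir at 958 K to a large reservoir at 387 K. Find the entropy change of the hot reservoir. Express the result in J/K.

ΔS_hot = -45.2 J/K

The hot reservoir loses heat Q, so ΔS_hot = −Q/T_H = −43300/958 = -45.2 J/K.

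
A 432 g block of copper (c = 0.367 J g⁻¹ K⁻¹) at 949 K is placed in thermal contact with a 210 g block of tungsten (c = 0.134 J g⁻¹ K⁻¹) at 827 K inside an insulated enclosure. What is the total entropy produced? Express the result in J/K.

Energy balance: T_f = (m₁c₁T₁ + m₂c₂T₂)/(m₁c₁ + m₂c₂) = 930.61 K.
ΔS₁ = m₁c₁ ln(T_f/T₁) = 158.544 × ln(930.61/949) = -3.1024 J/K.
ΔS₂ = m₂c₂ ln(T_f/T₂) = 28.14 × ln(930.61/827) = 3.3215 J/K.
ΔS_total = -3.1024 + 3.3215 = 0.219 J/K.

ΔS_total = 0.219 J/K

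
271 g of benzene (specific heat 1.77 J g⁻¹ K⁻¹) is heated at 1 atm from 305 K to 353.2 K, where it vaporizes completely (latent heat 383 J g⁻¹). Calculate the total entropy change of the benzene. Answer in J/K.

Warming step: ΔS₁ = m c ln(T_tr/T_i) = 271 × 1.77 × ln(353.2/305) = 70.38 J/K.
Phase change: ΔS₂ = +mL/T_tr = 271 × 383 / 353.2 = 293.9 J/K.
ΔS_total = (70.38) + (293.9) = 364 J/K.

ΔS = 364 J/K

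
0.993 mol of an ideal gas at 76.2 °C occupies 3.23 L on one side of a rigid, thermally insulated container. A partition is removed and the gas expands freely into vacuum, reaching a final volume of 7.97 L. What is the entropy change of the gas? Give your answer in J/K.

ΔS_gas = 7.46 J/K

For an ideal gas in free expansion Q = 0 and W = 0, so T is unchanged.
Entropy is a state function; using a reversible isothermal path, ΔS_gas = nR ln(V₂/V₁) = 0.993 × 8.314 × ln(7.97/3.23) = 7.46 J/K.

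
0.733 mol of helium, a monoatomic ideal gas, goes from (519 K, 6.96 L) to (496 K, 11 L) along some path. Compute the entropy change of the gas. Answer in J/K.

ΔS = 2.38 J/K

Entropy is a state function: ΔS = nC_V ln(T₂/T₁) + nR ln(V₂/V₁), with C_V = 3R/2 = 12.47 J mol⁻¹ K⁻¹ for a monoatomic ideal gas.
ΔS = 0.733 × [12.47 × ln(496/519) + 8.314 × ln(11/6.96)] = 2.38 J/K.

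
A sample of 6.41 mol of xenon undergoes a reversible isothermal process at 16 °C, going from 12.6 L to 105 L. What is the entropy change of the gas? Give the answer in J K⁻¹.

For an isothermal ideal gas ΔS_gas = nR ln(V₂/V₁) = 6.41 × 8.314 × ln(105/12.6) = 113 J/K.

ΔS_gas = 113 J/K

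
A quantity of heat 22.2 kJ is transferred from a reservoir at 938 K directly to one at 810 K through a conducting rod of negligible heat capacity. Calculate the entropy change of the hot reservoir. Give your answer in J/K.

ΔS_hot = -23.7 J/K

The hot reservoir loses heat Q, so ΔS_hot = −Q/T_H = −22200/938 = -23.7 J/K.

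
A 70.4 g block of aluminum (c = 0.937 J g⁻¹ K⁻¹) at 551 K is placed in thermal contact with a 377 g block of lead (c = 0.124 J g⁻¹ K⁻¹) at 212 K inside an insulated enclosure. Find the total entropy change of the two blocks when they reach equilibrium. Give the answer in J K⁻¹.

Energy balance: T_f = (m₁c₁T₁ + m₂c₂T₂)/(m₁c₁ + m₂c₂) = 410.4 K.
ΔS₁ = m₁c₁ ln(T_f/T₁) = 65.9648 × ln(410.4/551) = -19.43 J/K.
ΔS₂ = m₂c₂ ln(T_f/T₂) = 46.748 × ln(410.4/212) = 30.88 J/K.
ΔS_total = -19.43 + 30.88 = 11.4 J/K.

ΔS_total = 11.4 J/K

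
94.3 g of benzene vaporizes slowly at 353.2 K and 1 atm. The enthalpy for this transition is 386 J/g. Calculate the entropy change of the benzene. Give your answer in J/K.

ΔS = 103 J/K

Heat absorbed by the substance: Q = mL = 94.3 × 386 = 36399.8 J.
At constant T, ΔS = Q_rev/T = 36399.8 / 353.2 = 103 J/K.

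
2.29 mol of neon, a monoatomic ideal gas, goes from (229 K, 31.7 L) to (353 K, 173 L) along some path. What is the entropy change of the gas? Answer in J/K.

Entropy is a state function: ΔS = nC_V ln(T₂/T₁) + nR ln(V₂/V₁), with C_V = 3R/2 = 12.47 J mol⁻¹ K⁻¹ for a monoatomic ideal gas.
ΔS = 2.29 × [12.47 × ln(353/229) + 8.314 × ln(173/31.7)] = 44.7 J/K.

ΔS = 44.7 J/K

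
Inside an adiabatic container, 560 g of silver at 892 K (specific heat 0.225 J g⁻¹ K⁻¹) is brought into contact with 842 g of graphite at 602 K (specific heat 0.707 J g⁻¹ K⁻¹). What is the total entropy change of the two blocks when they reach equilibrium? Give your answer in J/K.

Energy balance: T_f = (m₁c₁T₁ + m₂c₂T₂)/(m₁c₁ + m₂c₂) = 652.66 K.
ΔS₁ = m₁c₁ ln(T_f/T₁) = 126 × ln(652.66/892) = -39.364 J/K.
ΔS₂ = m₂c₂ ln(T_f/T₂) = 595.294 × ln(652.66/602) = 48.098 J/K.
ΔS_total = -39.364 + 48.098 = 8.73 J/K.

ΔS_total = 8.73 J/K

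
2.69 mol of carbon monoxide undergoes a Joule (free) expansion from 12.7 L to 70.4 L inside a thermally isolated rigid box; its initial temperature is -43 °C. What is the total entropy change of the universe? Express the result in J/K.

No heat is exchanged and no work is done, so the ideal-gas temperature stays constant.
Entropy is a state function; using a reversible isothermal path, ΔS_gas = nR ln(V₂/V₁) = 2.69 × 8.314 × ln(70.4/12.7) = 38.3 J/K.
The insulated surroundings exchange no heat, so ΔS_surr = 0 and ΔS_universe = ΔS_gas.

ΔS_universe = 38.3 J/K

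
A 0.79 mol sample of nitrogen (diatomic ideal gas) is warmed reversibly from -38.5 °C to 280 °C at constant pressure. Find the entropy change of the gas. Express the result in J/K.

ΔS = 19.7 J/K

In kelvin: T₁ = 234.65 K, T₂ = 553.15 K. At constant pressure, ΔS = nC_p ln(T₂/T₁) with C_p = 7R/2 = 29.1 J mol⁻¹ K⁻¹.
ΔS = 0.79 × 29.1 × ln(553.15/234.65) = 19.7 J/K.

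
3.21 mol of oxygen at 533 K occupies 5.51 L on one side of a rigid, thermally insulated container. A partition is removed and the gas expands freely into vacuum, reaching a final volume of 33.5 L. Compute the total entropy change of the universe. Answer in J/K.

ΔS_universe = 48.2 J/K

No heat is exchanged and no work is done, so the ideal-gas temperature stays constant.
Entropy is a state function; using a reversible isothermal path, ΔS_gas = nR ln(V₂/V₁) = 3.21 × 8.314 × ln(33.5/5.51) = 48.2 J/K.
The insulated surroundings exchange no heat, so ΔS_surr = 0 and ΔS_universe = ΔS_gas.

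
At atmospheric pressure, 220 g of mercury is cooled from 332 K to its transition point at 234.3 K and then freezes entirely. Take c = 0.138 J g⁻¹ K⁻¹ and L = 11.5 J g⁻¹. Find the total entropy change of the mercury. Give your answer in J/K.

ΔS = -21.4 J/K

Cooling step: ΔS₁ = m c ln(T_tr/T_i) = 220 × 0.138 × ln(234.3/332) = -10.58 J/K.
Phase change: ΔS₂ = −mL/T_tr = −220 × 11.5 / 234.3 = -10.8 J/K.
ΔS_total = (-10.58) + (-10.8) = -21.4 J/K.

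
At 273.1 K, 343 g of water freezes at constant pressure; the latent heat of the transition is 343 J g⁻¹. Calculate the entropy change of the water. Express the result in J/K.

ΔS = -431 J/K

Heat released by the substance: Q = −mL = −343 × 343 = −117649 J.
At constant T, ΔS = Q_rev/T = −117649 / 273.1 = -431 J/K.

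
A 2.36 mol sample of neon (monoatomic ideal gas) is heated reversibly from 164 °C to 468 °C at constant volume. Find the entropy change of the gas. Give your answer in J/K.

In kelvin: T₁ = 437.15 K, T₂ = 741.15 K. At constant volume, ΔS = nC_V ln(T₂/T₁) with C_V = 3R/2 = 12.47 J mol⁻¹ K⁻¹.
ΔS = 2.36 × 12.47 × ln(741.15/437.15) = 15.5 J/K.

ΔS = 15.5 J/K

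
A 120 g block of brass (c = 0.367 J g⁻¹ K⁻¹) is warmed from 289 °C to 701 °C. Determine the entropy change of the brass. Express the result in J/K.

In kelvin: T₁ = 562.15 K, T₂ = 974.15 K. ΔS = ∫dQ_rev/T = m c ln(T₂/T₁) = 120 × 0.367 × ln(974.15/562.15) = 24.2 J/K.

ΔS = 24.2 J/K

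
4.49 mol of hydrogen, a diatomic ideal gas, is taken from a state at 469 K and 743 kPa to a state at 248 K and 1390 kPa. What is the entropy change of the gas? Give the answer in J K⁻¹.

ΔS = nC_p ln(T₂/T₁) − nR ln(P₂/P₁), with C_p = 7R/2 = 29.1 J mol⁻¹ K⁻¹ for a diatomic ideal gas.
ΔS = 4.49 × [29.1 × ln(248/469) − 8.314 × ln(1390/743)] = -107 J/K.

ΔS = -107 J/K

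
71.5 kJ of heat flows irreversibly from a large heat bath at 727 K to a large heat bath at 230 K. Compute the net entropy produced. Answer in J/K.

ΔS_total = 213 J/K

ΔS_hot = −Q/T_H = −71500/727 = -98.35 J/K and ΔS_cold = +Q/T_C = 71500/230 = 310.9 J/K.
ΔS_total = -98.35 + 310.9 = 213 J/K, positive as the second law requires.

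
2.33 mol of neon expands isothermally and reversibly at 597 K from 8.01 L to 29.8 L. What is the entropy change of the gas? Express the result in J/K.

For an isothermal ideal gas ΔS_gas = nR ln(V₂/V₁) = 2.33 × 8.314 × ln(29.8/8.01) = 25.5 J/K.

ΔS_gas = 25.5 J/K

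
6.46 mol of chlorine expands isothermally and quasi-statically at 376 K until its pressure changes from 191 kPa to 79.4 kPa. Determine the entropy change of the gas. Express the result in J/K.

For an isothermal ideal gas ΔS_gas = nR ln(P₁/P₂) = 6.46 × 8.314 × ln(191/79.4) = 47.1 J/K.

ΔS_gas = 47.1 J/K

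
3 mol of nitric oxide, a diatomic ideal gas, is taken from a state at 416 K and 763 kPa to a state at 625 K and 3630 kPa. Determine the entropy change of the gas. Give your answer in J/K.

ΔS = -3.37 J/K

ΔS = nC_p ln(T₂/T₁) − nR ln(P₂/P₁), with C_p = 7R/2 = 29.1 J mol⁻¹ K⁻¹ for a diatomic ideal gas.
ΔS = 3 × [29.1 × ln(625/416) − 8.314 × ln(3630/763)] = -3.37 J/K.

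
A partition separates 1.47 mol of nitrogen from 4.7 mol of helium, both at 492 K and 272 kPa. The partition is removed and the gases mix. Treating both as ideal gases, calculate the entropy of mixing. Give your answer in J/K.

ΔS_mix = 28.2 J/K

Mole fractions: x_A = 1.47/6.17 = 0.238, x_B = 0.762.
ΔS_mix = −R(n_A ln x_A + n_B ln x_B) = −8.314 × (1.47 ln 0.238 + 4.7 ln 0.762) = 28.2 J/K.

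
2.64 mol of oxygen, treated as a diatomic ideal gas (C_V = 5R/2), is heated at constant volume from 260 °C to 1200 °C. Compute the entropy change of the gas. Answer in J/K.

ΔS = 55.8 J/K

In kelvin: T₁ = 533.15 K, T₂ = 1473.15 K. At constant volume, ΔS = nC_V ln(T₂/T₁) with C_V = 5R/2 = 20.79 J mol⁻¹ K⁻¹.
ΔS = 2.64 × 20.79 × ln(1473.15/533.15) = 55.8 J/K.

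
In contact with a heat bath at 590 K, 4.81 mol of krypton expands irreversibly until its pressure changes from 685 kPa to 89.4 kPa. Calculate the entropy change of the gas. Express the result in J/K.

ΔS_gas = 81.4 J/K

Entropy is a state function, so ΔS_gas depends only on the end states.
For an isothermal ideal gas ΔS_gas = nR ln(P₁/P₂) = 4.81 × 8.314 × ln(685/89.4) = 81.4 J/K.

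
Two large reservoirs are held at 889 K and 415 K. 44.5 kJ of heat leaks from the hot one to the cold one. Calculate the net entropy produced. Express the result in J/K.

ΔS_total = 57.2 J/K

ΔS_hot = −Q/T_H = −44500/889 = -50.056 J/K and ΔS_cold = +Q/T_C = 44500/415 = 107.23 J/K.
ΔS_total = -50.056 + 107.23 = 57.2 J/K, positive as the second law requires.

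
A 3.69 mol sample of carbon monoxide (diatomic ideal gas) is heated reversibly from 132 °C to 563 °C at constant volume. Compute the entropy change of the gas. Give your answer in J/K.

ΔS = 55.6 J/K

In kelvin: T₁ = 405.15 K, T₂ = 836.15 K. At constant volume, ΔS = nC_V ln(T₂/T₁) with C_V = 5R/2 = 20.79 J mol⁻¹ K⁻¹.
ΔS = 3.69 × 20.79 × ln(836.15/405.15) = 55.6 J/K.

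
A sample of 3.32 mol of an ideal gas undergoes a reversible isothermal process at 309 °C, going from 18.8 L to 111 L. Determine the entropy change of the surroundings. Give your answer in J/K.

For an isothermal ideal gas ΔS_gas = nR ln(V₂/V₁) = 3.32 × 8.314 × ln(111/18.8) = 49 J/K.
The process is reversible, so ΔS_surr = −ΔS_gas = -49 J/K and ΔS_universe = 0.

ΔS_surr = -49 J/K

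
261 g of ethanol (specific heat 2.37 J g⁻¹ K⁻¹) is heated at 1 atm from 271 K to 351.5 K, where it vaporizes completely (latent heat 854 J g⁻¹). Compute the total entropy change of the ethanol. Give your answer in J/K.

Warming step: ΔS₁ = m c ln(T_tr/T_i) = 261 × 2.37 × ln(351.5/271) = 160.9 J/K.
Phase change: ΔS₂ = +mL/T_tr = 261 × 854 / 351.5 = 634.1 J/K.
ΔS_total = (160.9) + (634.1) = 795 J/K.

ΔS = 795 J/K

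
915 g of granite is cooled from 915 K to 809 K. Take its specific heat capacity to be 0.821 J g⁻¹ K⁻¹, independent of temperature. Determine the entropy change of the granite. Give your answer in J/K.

ΔS = ∫dQ_rev/T = m c ln(T₂/T₁) = 915 × 0.821 × ln(809/915) = -92.5 J/K.

ΔS = -92.5 J/K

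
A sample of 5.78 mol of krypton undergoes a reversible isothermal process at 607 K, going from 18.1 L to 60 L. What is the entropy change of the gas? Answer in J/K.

For an isothermal ideal gas ΔS_gas = nR ln(V₂/V₁) = 5.78 × 8.314 × ln(60/18.1) = 57.6 J/K.

ΔS_gas = 57.6 J/K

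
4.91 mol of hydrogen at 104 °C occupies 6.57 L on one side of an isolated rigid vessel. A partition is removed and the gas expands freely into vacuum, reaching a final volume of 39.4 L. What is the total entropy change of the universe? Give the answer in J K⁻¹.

For an ideal gas in free expansion Q = 0 and W = 0, so T is unchanged.
Entropy is a state function; using a reversible isothermal path, ΔS_gas = nR ln(V₂/V₁) = 4.91 × 8.314 × ln(39.4/6.57) = 73.1 J/K.
The insulated surroundings exchange no heat, so ΔS_surr = 0 and ΔS_universe = ΔS_gas.

ΔS_universe = 73.1 J/K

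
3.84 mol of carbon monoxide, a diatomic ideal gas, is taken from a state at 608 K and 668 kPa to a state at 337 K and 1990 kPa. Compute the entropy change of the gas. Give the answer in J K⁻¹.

ΔS = -101 J/K

ΔS = nC_p ln(T₂/T₁) − nR ln(P₂/P₁), with C_p = 7R/2 = 29.1 J mol⁻¹ K⁻¹ for a diatomic ideal gas.
ΔS = 3.84 × [29.1 × ln(337/608) − 8.314 × ln(1990/668)] = -101 J/K.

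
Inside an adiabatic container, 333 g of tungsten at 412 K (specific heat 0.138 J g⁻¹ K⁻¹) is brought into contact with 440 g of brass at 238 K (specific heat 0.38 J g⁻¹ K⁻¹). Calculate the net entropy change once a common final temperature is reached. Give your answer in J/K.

ΔS_total = 5.98 J/K

Energy balance: T_f = (m₁c₁T₁ + m₂c₂T₂)/(m₁c₁ + m₂c₂) = 275.51 K.
ΔS₁ = m₁c₁ ln(T_f/T₁) = 45.954 × ln(275.51/412) = -18.49 J/K.
ΔS₂ = m₂c₂ ln(T_f/T₂) = 167.2 × ln(275.51/238) = 24.47 J/K.
ΔS_total = -18.49 + 24.47 = 5.98 J/K.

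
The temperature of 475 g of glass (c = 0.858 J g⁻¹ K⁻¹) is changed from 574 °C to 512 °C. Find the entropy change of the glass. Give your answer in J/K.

In kelvin: T₁ = 847.15 K, T₂ = 785.15 K. ΔS = ∫dQ_rev/T = m c ln(T₂/T₁) = 475 × 0.858 × ln(785.15/847.15) = -31 J/K.

ΔS = -31 J/K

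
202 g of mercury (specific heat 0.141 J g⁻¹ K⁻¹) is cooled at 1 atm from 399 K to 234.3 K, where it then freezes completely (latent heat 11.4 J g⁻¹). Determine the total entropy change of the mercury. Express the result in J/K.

Cooling step: ΔS₁ = m c ln(T_tr/T_i) = 202 × 0.141 × ln(234.3/399) = -15.16 J/K.
Phase change: ΔS₂ = −mL/T_tr = −202 × 11.4 / 234.3 = -9.828 J/K.
ΔS_total = (-15.16) + (-9.828) = -25 J/K.

ΔS = -25 J/K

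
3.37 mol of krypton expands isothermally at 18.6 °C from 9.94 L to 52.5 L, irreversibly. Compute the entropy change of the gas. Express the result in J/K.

ΔS_gas = 46.6 J/K

Entropy is a state function, so ΔS_gas depends only on the end states.
For an isothermal ideal gas ΔS_gas = nR ln(V₂/V₁) = 3.37 × 8.314 × ln(52.5/9.94) = 46.6 J/K.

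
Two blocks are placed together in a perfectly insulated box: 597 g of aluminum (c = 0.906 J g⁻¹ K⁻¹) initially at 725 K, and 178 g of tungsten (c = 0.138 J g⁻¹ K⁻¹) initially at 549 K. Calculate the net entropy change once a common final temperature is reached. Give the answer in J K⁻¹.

Energy balance: T_f = (m₁c₁T₁ + m₂c₂T₂)/(m₁c₁ + m₂c₂) = 717.35 K.
ΔS₁ = m₁c₁ ln(T_f/T₁) = 540.882 × ln(717.35/725) = -5.734 J/K.
ΔS₂ = m₂c₂ ln(T_f/T₂) = 24.564 × ln(717.35/549) = 6.57 J/K.
ΔS_total = -5.734 + 6.57 = 0.836 J/K.

ΔS_total = 0.836 J/K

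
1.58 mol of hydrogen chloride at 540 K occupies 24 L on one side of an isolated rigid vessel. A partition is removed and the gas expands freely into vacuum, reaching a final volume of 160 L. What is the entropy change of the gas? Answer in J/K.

ΔS_gas = 24.9 J/K

For an ideal gas in free expansion Q = 0 and W = 0, so T is unchanged.
Entropy is a state function; using a reversible isothermal path, ΔS_gas = nR ln(V₂/V₁) = 1.58 × 8.314 × ln(160/24) = 24.9 J/K.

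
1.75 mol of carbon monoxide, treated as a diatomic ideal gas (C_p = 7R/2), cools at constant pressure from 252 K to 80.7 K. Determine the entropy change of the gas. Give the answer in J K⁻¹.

At constant pressure, ΔS = nC_p ln(T₂/T₁) with C_p = 7R/2 = 29.1 J mol⁻¹ K⁻¹.
ΔS = 1.75 × 29.1 × ln(80.7/252) = -58 J/K.

ΔS = -58 J/K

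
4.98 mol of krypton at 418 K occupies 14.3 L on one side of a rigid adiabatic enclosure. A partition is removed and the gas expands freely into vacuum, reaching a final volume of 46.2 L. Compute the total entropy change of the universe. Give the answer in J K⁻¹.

ΔS_universe = 48.6 J/K

For an ideal gas in free expansion Q = 0 and W = 0, so T is unchanged.
Entropy is a state function; using a reversible isothermal path, ΔS_gas = nR ln(V₂/V₁) = 4.98 × 8.314 × ln(46.2/14.3) = 48.6 J/K.
The insulated surroundings exchange no heat, so ΔS_surr = 0 and ΔS_universe = ΔS_gas.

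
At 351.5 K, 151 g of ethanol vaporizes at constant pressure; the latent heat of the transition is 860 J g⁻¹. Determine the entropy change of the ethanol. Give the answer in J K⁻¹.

ΔS = 369 J/K

Heat absorbed by the substance: Q = mL = 151 × 860 = 129860 J.
At constant T, ΔS = Q_rev/T = 129860 / 351.5 = 369 J/K.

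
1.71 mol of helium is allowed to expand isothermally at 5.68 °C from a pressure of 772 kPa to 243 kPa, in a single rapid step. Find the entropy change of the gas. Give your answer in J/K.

ΔS_gas = 16.4 J/K

Entropy is a state function, so ΔS_gas depends only on the end states.
For an isothermal ideal gas ΔS_gas = nR ln(P₁/P₂) = 1.71 × 8.314 × ln(772/243) = 16.4 J/K.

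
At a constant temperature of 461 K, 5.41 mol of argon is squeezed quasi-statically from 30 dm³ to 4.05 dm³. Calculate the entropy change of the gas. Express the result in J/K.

For an isothermal ideal gas ΔS_gas = nR ln(V₂/V₁) = 5.41 × 8.314 × ln(4.05/30) = -90.1 J/K.

ΔS_gas = -90.1 J/K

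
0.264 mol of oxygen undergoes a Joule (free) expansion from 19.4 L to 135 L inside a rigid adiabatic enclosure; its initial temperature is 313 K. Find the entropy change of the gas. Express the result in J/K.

ΔS_gas = 4.26 J/K

For an ideal gas in free expansion Q = 0 and W = 0, so T is unchanged.
Entropy is a state function; using a reversible isothermal path, ΔS_gas = nR ln(V₂/V₁) = 0.264 × 8.314 × ln(135/19.4) = 4.26 J/K.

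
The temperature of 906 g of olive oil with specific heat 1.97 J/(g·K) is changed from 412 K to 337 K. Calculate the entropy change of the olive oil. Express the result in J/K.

ΔS = -359 J/K

ΔS = ∫dQ_rev/T = m c ln(T₂/T₁) = 906 × 1.97 × ln(337/412) = -359 J/K.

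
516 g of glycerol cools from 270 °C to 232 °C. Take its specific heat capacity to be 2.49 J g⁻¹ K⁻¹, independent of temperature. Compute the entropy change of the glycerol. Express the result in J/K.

In kelvin: T₁ = 543.15 K, T₂ = 505.15 K. ΔS = ∫dQ_rev/T = m c ln(T₂/T₁) = 516 × 2.49 × ln(505.15/543.15) = -93.2 J/K.

ΔS = -93.2 J/K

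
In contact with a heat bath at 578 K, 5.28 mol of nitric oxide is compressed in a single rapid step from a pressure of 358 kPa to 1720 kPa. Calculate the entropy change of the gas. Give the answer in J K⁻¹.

ΔS_gas = -68.9 J/K

Entropy is a state function, so ΔS_gas depends only on the end states.
For an isothermal ideal gas ΔS_gas = nR ln(P₁/P₂) = 5.28 × 8.314 × ln(358/1720) = -68.9 J/K.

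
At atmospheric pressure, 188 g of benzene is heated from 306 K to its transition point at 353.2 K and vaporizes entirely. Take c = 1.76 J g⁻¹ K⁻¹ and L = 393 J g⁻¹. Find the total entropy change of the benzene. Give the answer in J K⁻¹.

ΔS = 257 J/K

Warming step: ΔS₁ = m c ln(T_tr/T_i) = 188 × 1.76 × ln(353.2/306) = 47.46 J/K.
Phase change: ΔS₂ = +mL/T_tr = 188 × 393 / 353.2 = 209.2 J/K.
ΔS_total = (47.46) + (209.2) = 257 J/K.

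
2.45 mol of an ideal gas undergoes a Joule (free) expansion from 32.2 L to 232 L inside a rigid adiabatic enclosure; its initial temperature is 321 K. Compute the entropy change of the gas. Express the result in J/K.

ΔS_gas = 40.2 J/K

No heat is exchanged and no work is done, so the ideal-gas temperature stays constant.
Entropy is a state function; using a reversible isothermal path, ΔS_gas = nR ln(V₂/V₁) = 2.45 × 8.314 × ln(232/32.2) = 40.2 J/K.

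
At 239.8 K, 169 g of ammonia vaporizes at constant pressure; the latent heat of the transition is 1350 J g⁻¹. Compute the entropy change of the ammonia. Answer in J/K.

Heat absorbed by the substance: Q = mL = 169 × 1350 = 228150 J.
At constant T, ΔS = Q_rev/T = 228150 / 239.8 = 951 J/K.

ΔS = 951 J/K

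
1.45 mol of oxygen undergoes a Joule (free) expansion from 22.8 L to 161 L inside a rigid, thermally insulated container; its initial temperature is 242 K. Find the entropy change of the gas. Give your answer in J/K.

For an ideal gas in free expansion Q = 0 and W = 0, so T is unchanged.
Entropy is a state function; using a reversible isothermal path, ΔS_gas = nR ln(V₂/V₁) = 1.45 × 8.314 × ln(161/22.8) = 23.6 J/K.

ΔS_gas = 23.6 J/K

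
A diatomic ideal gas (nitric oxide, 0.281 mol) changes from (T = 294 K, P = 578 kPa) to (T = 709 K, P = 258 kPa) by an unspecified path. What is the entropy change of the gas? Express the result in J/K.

ΔS = nC_p ln(T₂/T₁) − nR ln(P₂/P₁), with C_p = 7R/2 = 29.1 J mol⁻¹ K⁻¹ for a diatomic ideal gas.
ΔS = 0.281 × [29.1 × ln(709/294) − 8.314 × ln(258/578)] = 9.08 J/K.

ΔS = 9.08 J/K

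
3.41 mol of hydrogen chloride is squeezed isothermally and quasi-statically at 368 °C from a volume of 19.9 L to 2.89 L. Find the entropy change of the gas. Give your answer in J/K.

ΔS_gas = -54.7 J/K

For an isothermal ideal gas ΔS_gas = nR ln(V₂/V₁) = 3.41 × 8.314 × ln(2.89/19.9) = -54.7 J/K.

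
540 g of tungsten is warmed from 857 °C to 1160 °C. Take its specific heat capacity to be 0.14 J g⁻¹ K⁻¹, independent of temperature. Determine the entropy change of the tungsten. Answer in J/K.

In kelvin: T₁ = 1130.15 K, T₂ = 1433.15 K. ΔS = ∫dQ_rev/T = m c ln(T₂/T₁) = 540 × 0.14 × ln(1433.15/1130.15) = 18 J/K.

ΔS = 18 J/K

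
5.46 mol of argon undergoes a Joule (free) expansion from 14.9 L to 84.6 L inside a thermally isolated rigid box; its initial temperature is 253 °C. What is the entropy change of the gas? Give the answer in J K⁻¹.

ΔS_gas = 78.8 J/K

No heat is exchanged and no work is done, so the ideal-gas temperature stays constant.
Entropy is a state function; using a reversible isothermal path, ΔS_gas = nR ln(V₂/V₁) = 5.46 × 8.314 × ln(84.6/14.9) = 78.8 J/K.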